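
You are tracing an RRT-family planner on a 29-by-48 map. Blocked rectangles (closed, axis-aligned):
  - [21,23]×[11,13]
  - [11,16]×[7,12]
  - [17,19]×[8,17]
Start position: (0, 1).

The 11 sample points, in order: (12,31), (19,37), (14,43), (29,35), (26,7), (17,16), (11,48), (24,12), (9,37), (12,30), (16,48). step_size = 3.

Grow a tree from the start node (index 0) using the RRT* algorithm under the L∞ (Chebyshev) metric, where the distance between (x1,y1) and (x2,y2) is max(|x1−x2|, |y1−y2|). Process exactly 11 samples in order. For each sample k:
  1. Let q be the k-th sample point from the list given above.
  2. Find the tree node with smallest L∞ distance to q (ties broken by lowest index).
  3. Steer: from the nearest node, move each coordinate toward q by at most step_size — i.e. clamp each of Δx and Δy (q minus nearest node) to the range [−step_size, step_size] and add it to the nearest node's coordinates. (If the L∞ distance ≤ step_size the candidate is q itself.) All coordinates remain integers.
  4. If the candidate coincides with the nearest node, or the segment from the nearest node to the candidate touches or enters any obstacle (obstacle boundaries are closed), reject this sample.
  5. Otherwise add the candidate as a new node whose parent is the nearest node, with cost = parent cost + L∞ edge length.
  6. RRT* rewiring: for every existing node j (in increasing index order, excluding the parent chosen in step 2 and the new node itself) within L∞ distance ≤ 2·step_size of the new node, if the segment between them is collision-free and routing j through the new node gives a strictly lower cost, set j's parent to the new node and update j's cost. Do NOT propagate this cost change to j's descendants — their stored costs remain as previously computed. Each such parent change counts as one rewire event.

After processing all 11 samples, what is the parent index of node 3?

1. q=(12,31) nearest=0 d=30 new=(3,4) → add node 1 parent=0 cost=3
2. q=(19,37) nearest=1 d=33 new=(6,7) → add node 2 parent=1 cost=6
3. q=(14,43) nearest=2 d=36 new=(9,10) → add node 3 parent=2 cost=9
4. q=(29,35) nearest=3 d=25 new=(12,13) → blocked by [11,16]×[7,12], reject
5. q=(26,7) nearest=3 d=17 new=(12,7) → blocked by [11,16]×[7,12], reject
6. q=(17,16) nearest=3 d=8 new=(12,13) → blocked by [11,16]×[7,12], reject
7. q=(11,48) nearest=3 d=38 new=(11,13) → add node 4 parent=3 cost=12
8. q=(24,12) nearest=4 d=13 new=(14,12) → blocked by [11,16]×[7,12], reject
9. q=(9,37) nearest=4 d=24 new=(9,16) → add node 5 parent=4 cost=15
10. q=(12,30) nearest=5 d=14 new=(12,19) → add node 6 parent=5 cost=18
11. q=(16,48) nearest=6 d=29 new=(15,22) → add node 7 parent=6 cost=21

Parent of node 3: 2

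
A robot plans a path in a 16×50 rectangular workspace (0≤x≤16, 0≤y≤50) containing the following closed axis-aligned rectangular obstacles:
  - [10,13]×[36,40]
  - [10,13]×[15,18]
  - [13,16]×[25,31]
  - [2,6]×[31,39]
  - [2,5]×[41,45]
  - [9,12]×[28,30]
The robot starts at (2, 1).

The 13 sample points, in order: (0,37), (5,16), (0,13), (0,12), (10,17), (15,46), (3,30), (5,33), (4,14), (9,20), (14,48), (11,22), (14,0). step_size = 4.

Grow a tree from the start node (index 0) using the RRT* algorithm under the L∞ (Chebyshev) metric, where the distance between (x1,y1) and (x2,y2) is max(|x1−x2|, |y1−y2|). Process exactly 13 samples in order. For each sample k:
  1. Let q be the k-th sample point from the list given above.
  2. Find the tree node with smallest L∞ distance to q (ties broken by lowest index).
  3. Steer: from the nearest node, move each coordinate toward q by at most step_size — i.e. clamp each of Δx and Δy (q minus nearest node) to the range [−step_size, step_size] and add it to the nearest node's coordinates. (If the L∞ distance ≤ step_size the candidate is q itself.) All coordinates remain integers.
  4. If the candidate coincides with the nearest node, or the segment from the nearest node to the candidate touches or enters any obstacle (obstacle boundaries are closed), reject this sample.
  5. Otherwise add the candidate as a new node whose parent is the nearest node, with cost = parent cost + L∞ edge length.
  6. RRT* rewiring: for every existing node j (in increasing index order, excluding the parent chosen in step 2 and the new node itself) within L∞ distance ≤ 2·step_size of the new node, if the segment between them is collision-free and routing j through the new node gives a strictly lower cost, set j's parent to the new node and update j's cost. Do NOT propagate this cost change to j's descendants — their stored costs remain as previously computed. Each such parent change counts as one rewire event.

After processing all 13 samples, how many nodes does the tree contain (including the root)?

1. q=(0,37) nearest=0 d=36 new=(0,5) → add node 1 parent=0 cost=4
2. q=(5,16) nearest=1 d=11 new=(4,9) → add node 2 parent=1 cost=8
3. q=(0,13) nearest=2 d=4 new=(0,13) → add node 3 parent=2 cost=12
4. q=(0,12) nearest=3 d=1 new=(0,12) → add node 4 parent=3 cost=13
5. q=(10,17) nearest=2 d=8 new=(8,13) → add node 5 parent=2 cost=12
6. q=(15,46) nearest=3 d=33 new=(4,17) → add node 6 parent=3 cost=16
7. q=(3,30) nearest=6 d=13 new=(3,21) → add node 7 parent=6 cost=20
8. q=(5,33) nearest=7 d=12 new=(5,25) → add node 8 parent=7 cost=24
9. q=(4,14) nearest=6 d=3 new=(4,14) → add node 9 parent=6 cost=19
10. q=(9,20) nearest=6 d=5 new=(8,20) → add node 10 parent=6 cost=20
11. q=(14,48) nearest=8 d=23 new=(9,29) → blocked by [9,12]×[28,30], reject
12. q=(11,22) nearest=10 d=3 new=(11,22) → add node 11 parent=10 cost=23
13. q=(14,0) nearest=2 d=10 new=(8,5) → add node 12 parent=2 cost=12

Node count: 13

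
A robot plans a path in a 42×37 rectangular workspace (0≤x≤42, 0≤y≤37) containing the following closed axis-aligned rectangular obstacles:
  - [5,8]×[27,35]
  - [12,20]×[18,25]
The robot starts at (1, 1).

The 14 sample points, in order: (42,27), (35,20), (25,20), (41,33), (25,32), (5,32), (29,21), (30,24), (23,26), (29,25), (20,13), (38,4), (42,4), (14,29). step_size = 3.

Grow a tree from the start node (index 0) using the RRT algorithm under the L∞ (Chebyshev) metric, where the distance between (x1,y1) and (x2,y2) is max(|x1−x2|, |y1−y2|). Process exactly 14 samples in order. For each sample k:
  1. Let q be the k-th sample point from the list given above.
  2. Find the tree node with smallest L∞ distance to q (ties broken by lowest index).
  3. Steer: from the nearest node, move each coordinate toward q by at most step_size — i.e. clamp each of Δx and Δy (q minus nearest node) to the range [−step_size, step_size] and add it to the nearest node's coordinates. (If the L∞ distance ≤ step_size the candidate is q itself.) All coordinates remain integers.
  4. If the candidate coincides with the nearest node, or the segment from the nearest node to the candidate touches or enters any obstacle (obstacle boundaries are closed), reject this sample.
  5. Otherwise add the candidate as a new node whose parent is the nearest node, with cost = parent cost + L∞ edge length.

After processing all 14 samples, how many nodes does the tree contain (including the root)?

1. q=(42,27) nearest=0 d=41 new=(4,4) → add node 1 parent=0 cost=3
2. q=(35,20) nearest=1 d=31 new=(7,7) → add node 2 parent=1 cost=6
3. q=(25,20) nearest=2 d=18 new=(10,10) → add node 3 parent=2 cost=9
4. q=(41,33) nearest=3 d=31 new=(13,13) → add node 4 parent=3 cost=12
5. q=(25,32) nearest=4 d=19 new=(16,16) → add node 5 parent=4 cost=15
6. q=(5,32) nearest=5 d=16 new=(13,19) → blocked by [12,20]×[18,25], reject
7. q=(29,21) nearest=5 d=13 new=(19,19) → blocked by [12,20]×[18,25], reject
8. q=(30,24) nearest=5 d=14 new=(19,19) → blocked by [12,20]×[18,25], reject
9. q=(23,26) nearest=5 d=10 new=(19,19) → blocked by [12,20]×[18,25], reject
10. q=(29,25) nearest=5 d=13 new=(19,19) → blocked by [12,20]×[18,25], reject
11. q=(20,13) nearest=5 d=4 new=(19,13) → add node 6 parent=5 cost=18
12. q=(38,4) nearest=6 d=19 new=(22,10) → add node 7 parent=6 cost=21
13. q=(42,4) nearest=7 d=20 new=(25,7) → add node 8 parent=7 cost=24
14. q=(14,29) nearest=5 d=13 new=(14,19) → blocked by [12,20]×[18,25], reject

Node count: 9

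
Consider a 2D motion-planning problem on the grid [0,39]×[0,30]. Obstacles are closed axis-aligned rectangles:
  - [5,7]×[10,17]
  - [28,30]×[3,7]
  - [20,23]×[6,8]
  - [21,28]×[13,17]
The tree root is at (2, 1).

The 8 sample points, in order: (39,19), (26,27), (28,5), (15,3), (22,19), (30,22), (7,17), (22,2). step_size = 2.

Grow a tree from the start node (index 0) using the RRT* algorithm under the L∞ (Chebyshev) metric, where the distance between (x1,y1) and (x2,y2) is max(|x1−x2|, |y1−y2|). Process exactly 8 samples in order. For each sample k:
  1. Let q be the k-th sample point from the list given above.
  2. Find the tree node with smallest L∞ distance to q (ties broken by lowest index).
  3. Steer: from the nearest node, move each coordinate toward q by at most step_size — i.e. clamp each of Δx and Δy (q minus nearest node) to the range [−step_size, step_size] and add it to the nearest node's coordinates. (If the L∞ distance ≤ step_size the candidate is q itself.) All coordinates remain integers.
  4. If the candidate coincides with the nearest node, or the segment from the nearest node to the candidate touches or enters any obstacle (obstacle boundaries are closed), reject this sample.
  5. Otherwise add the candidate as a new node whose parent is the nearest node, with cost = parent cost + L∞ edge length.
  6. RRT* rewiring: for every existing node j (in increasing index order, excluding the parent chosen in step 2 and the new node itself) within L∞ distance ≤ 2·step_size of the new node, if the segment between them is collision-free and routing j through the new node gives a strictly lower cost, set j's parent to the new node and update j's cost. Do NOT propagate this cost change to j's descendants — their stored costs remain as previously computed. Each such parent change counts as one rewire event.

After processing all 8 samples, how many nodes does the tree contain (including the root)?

Node count: 9

1. q=(39,19) nearest=0 d=37 new=(4,3) → add node 1 parent=0 cost=2
2. q=(26,27) nearest=1 d=24 new=(6,5) → add node 2 parent=1 cost=4
3. q=(28,5) nearest=2 d=22 new=(8,5) → add node 3 parent=2 cost=6
4. q=(15,3) nearest=3 d=7 new=(10,3) → add node 4 parent=3 cost=8
5. q=(22,19) nearest=3 d=14 new=(10,7) → add node 5 parent=3 cost=8
6. q=(30,22) nearest=4 d=20 new=(12,5) → add node 6 parent=4 cost=10
7. q=(7,17) nearest=5 d=10 new=(8,9) → add node 7 parent=5 cost=10
8. q=(22,2) nearest=6 d=10 new=(14,3) → add node 8 parent=6 cost=12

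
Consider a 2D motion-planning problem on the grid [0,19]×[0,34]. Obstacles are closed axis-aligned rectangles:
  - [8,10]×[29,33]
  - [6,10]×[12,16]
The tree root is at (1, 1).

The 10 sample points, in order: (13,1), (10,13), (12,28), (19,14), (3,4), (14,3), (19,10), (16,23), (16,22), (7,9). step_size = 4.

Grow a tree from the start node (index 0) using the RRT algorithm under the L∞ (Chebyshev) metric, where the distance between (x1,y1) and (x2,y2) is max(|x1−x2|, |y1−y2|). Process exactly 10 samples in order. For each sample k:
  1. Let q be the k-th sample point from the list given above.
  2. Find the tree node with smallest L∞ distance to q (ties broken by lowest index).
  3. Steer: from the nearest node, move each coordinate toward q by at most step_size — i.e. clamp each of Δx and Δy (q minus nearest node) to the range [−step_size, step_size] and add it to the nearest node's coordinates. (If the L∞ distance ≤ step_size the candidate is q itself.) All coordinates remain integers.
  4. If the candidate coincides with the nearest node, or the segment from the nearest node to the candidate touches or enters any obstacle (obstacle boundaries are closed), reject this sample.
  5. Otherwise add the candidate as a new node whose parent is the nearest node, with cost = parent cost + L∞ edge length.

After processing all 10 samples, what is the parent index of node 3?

Parent of node 3: 2

1. q=(13,1) nearest=0 d=12 new=(5,1) → add node 1 parent=0 cost=4
2. q=(10,13) nearest=0 d=12 new=(5,5) → add node 2 parent=0 cost=4
3. q=(12,28) nearest=2 d=23 new=(9,9) → add node 3 parent=2 cost=8
4. q=(19,14) nearest=3 d=10 new=(13,13) → add node 4 parent=3 cost=12
5. q=(3,4) nearest=2 d=2 new=(3,4) → add node 5 parent=2 cost=6
6. q=(14,3) nearest=3 d=6 new=(13,5) → add node 6 parent=3 cost=12
7. q=(19,10) nearest=4 d=6 new=(17,10) → add node 7 parent=4 cost=16
8. q=(16,23) nearest=4 d=10 new=(16,17) → add node 8 parent=4 cost=16
9. q=(16,22) nearest=8 d=5 new=(16,21) → add node 9 parent=8 cost=20
10. q=(7,9) nearest=3 d=2 new=(7,9) → add node 10 parent=3 cost=10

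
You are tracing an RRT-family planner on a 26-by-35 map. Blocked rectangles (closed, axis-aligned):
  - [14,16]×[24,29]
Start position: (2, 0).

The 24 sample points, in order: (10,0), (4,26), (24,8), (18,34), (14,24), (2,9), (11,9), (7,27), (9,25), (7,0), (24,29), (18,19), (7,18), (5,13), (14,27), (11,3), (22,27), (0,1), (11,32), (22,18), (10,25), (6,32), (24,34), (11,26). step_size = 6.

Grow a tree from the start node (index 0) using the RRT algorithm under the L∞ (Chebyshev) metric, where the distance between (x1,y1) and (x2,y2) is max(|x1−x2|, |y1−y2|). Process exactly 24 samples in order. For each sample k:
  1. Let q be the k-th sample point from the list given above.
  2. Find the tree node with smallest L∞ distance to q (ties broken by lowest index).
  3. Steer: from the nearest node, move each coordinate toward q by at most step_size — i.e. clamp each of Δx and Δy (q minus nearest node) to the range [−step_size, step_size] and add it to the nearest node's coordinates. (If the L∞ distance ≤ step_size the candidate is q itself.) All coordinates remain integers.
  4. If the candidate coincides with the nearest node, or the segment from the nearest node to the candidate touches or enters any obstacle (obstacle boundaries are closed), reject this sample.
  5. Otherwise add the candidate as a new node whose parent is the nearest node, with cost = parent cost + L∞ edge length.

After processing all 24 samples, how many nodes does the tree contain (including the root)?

1. q=(10,0) nearest=0 d=8 new=(8,0) → add node 1 parent=0 cost=6
2. q=(4,26) nearest=0 d=26 new=(4,6) → add node 2 parent=0 cost=6
3. q=(24,8) nearest=1 d=16 new=(14,6) → add node 3 parent=1 cost=12
4. q=(18,34) nearest=2 d=28 new=(10,12) → add node 4 parent=2 cost=12
5. q=(14,24) nearest=4 d=12 new=(14,18) → add node 5 parent=4 cost=18
6. q=(2,9) nearest=2 d=3 new=(2,9) → add node 6 parent=2 cost=9
7. q=(11,9) nearest=3 d=3 new=(11,9) → add node 7 parent=3 cost=15
8. q=(7,27) nearest=5 d=9 new=(8,24) → add node 8 parent=5 cost=24
9. q=(9,25) nearest=8 d=1 new=(9,25) → add node 9 parent=8 cost=25
10. q=(7,0) nearest=1 d=1 new=(7,0) → add node 10 parent=1 cost=7
11. q=(24,29) nearest=5 d=11 new=(20,24) → add node 11 parent=5 cost=24
12. q=(18,19) nearest=5 d=4 new=(18,19) → add node 12 parent=5 cost=22
13. q=(7,18) nearest=4 d=6 new=(7,18) → add node 13 parent=4 cost=18
14. q=(5,13) nearest=6 d=4 new=(5,13) → add node 14 parent=6 cost=13
15. q=(14,27) nearest=9 d=5 new=(14,27) → blocked by [14,16]×[24,29], reject
16. q=(11,3) nearest=1 d=3 new=(11,3) → add node 15 parent=1 cost=9
17. q=(22,27) nearest=11 d=3 new=(22,27) → add node 16 parent=11 cost=27
18. q=(0,1) nearest=0 d=2 new=(0,1) → add node 17 parent=0 cost=2
19. q=(11,32) nearest=9 d=7 new=(11,31) → add node 18 parent=9 cost=31
20. q=(22,18) nearest=12 d=4 new=(22,18) → add node 19 parent=12 cost=26
21. q=(10,25) nearest=9 d=1 new=(10,25) → add node 20 parent=9 cost=26
22. q=(6,32) nearest=18 d=5 new=(6,32) → add node 21 parent=18 cost=36
23. q=(24,34) nearest=16 d=7 new=(24,33) → add node 22 parent=16 cost=33
24. q=(11,26) nearest=20 d=1 new=(11,26) → add node 23 parent=20 cost=27

Node count: 24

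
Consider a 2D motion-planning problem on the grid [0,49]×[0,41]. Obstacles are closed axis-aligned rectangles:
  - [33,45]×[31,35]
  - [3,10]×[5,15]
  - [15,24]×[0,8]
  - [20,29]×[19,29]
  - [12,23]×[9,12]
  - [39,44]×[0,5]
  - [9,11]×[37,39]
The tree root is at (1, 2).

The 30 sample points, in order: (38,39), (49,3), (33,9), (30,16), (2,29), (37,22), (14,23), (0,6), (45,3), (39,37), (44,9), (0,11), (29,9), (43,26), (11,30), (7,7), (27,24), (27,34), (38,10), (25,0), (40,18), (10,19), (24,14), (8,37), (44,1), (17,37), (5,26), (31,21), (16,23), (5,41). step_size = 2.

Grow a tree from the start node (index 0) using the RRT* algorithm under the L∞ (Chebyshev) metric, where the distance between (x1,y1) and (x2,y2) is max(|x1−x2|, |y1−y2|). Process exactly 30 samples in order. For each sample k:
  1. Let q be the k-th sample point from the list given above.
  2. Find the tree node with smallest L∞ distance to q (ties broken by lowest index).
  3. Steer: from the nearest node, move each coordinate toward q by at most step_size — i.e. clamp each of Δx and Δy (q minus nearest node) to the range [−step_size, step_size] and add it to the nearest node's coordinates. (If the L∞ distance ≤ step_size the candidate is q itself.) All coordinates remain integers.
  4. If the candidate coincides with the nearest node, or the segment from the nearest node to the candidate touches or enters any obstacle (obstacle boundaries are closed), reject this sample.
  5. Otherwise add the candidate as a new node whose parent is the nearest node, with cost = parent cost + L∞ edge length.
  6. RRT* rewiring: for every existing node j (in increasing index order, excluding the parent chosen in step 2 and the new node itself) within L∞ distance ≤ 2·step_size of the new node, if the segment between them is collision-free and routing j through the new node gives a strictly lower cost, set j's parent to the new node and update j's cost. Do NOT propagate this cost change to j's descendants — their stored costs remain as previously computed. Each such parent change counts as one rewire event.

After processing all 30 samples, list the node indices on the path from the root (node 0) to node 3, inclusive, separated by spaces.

Path: 0 1 3

1. q=(38,39) nearest=0 d=37 new=(3,4) → add node 1 parent=0 cost=2
2. q=(49,3) nearest=1 d=46 new=(5,3) → add node 2 parent=1 cost=4
3. q=(33,9) nearest=2 d=28 new=(7,5) → blocked by [3,10]×[5,15], reject
4. q=(30,16) nearest=2 d=25 new=(7,5) → blocked by [3,10]×[5,15], reject
5. q=(2,29) nearest=1 d=25 new=(2,6) → add node 3 parent=1 cost=4
6. q=(37,22) nearest=2 d=32 new=(7,5) → blocked by [3,10]×[5,15], reject
7. q=(14,23) nearest=3 d=17 new=(4,8) → blocked by [3,10]×[5,15], reject
8. q=(0,6) nearest=3 d=2 new=(0,6) → add node 4 parent=3 cost=6
9. q=(45,3) nearest=2 d=40 new=(7,3) → add node 5 parent=2 cost=6
10. q=(39,37) nearest=2 d=34 new=(7,5) → blocked by [3,10]×[5,15], reject
11. q=(44,9) nearest=5 d=37 new=(9,5) → blocked by [3,10]×[5,15], reject
12. q=(0,11) nearest=3 d=5 new=(0,8) → add node 6 parent=3 cost=6
13. q=(29,9) nearest=5 d=22 new=(9,5) → blocked by [3,10]×[5,15], reject
14. q=(43,26) nearest=5 d=36 new=(9,5) → blocked by [3,10]×[5,15], reject
15. q=(11,30) nearest=6 d=22 new=(2,10) → add node 7 parent=6 cost=8
16. q=(7,7) nearest=1 d=4 new=(5,6) → blocked by [3,10]×[5,15], reject
17. q=(27,24) nearest=5 d=21 new=(9,5) → blocked by [3,10]×[5,15], reject
18. q=(27,34) nearest=7 d=25 new=(4,12) → blocked by [3,10]×[5,15], reject
19. q=(38,10) nearest=5 d=31 new=(9,5) → blocked by [3,10]×[5,15], reject
20. q=(25,0) nearest=5 d=18 new=(9,1) → add node 8 parent=5 cost=8
21. q=(40,18) nearest=8 d=31 new=(11,3) → add node 9 parent=8 cost=10
22. q=(10,19) nearest=7 d=9 new=(4,12) → blocked by [3,10]×[5,15], reject
23. q=(24,14) nearest=9 d=13 new=(13,5) → add node 10 parent=9 cost=12
24. q=(8,37) nearest=7 d=27 new=(4,12) → blocked by [3,10]×[5,15], reject
25. q=(44,1) nearest=10 d=31 new=(15,3) → blocked by [15,24]×[0,8], reject
26. q=(17,37) nearest=7 d=27 new=(4,12) → blocked by [3,10]×[5,15], reject
27. q=(5,26) nearest=7 d=16 new=(4,12) → blocked by [3,10]×[5,15], reject
28. q=(31,21) nearest=10 d=18 new=(15,7) → blocked by [15,24]×[0,8], reject
29. q=(16,23) nearest=7 d=14 new=(4,12) → blocked by [3,10]×[5,15], reject
30. q=(5,41) nearest=7 d=31 new=(4,12) → blocked by [3,10]×[5,15], reject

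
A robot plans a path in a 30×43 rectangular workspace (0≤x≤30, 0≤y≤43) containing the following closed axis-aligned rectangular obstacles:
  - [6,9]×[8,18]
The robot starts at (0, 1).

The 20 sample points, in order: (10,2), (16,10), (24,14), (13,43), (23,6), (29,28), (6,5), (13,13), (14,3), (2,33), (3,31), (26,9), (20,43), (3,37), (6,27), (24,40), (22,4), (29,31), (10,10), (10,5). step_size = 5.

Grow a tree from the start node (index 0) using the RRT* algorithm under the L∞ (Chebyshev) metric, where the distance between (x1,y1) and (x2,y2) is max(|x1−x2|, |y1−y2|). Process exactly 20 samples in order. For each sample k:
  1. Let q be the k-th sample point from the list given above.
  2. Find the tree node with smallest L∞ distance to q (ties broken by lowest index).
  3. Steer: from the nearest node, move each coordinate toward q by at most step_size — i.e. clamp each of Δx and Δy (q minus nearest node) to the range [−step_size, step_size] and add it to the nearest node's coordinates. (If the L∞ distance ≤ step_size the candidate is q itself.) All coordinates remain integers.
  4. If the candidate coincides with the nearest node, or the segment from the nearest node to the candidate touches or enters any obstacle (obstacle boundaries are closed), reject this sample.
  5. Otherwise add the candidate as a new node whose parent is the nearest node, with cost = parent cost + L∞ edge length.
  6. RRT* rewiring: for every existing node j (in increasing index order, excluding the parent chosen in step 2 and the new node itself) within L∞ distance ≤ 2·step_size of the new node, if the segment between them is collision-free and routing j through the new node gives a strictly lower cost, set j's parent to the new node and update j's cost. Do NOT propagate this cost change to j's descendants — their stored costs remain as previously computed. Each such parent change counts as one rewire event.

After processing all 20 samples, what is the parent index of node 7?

Parent of node 7: 1

1. q=(10,2) nearest=0 d=10 new=(5,2) → add node 1 parent=0 cost=5
2. q=(16,10) nearest=1 d=11 new=(10,7) → add node 2 parent=1 cost=10
3. q=(24,14) nearest=2 d=14 new=(15,12) → add node 3 parent=2 cost=15
4. q=(13,43) nearest=3 d=31 new=(13,17) → add node 4 parent=3 cost=20
5. q=(23,6) nearest=3 d=8 new=(20,7) → add node 5 parent=3 cost=20
6. q=(29,28) nearest=3 d=16 new=(20,17) → add node 6 parent=3 cost=20
7. q=(6,5) nearest=1 d=3 new=(6,5) → add node 7 parent=1 cost=8
8. q=(13,13) nearest=3 d=2 new=(13,13) → add node 8 parent=3 cost=17
9. q=(14,3) nearest=2 d=4 new=(14,3) → add node 9 parent=2 cost=14
10. q=(2,33) nearest=4 d=16 new=(8,22) → add node 10 parent=4 cost=25
11. q=(3,31) nearest=10 d=9 new=(3,27) → add node 11 parent=10 cost=30
12. q=(26,9) nearest=5 d=6 new=(25,9) → add node 12 parent=5 cost=25
13. q=(20,43) nearest=11 d=17 new=(8,32) → add node 13 parent=11 cost=35
14. q=(3,37) nearest=13 d=5 new=(3,37) → add node 14 parent=13 cost=40
15. q=(6,27) nearest=11 d=3 new=(6,27) → add node 15 parent=11 cost=33
16. q=(24,40) nearest=13 d=16 new=(13,37) → add node 16 parent=13 cost=40
17. q=(22,4) nearest=5 d=3 new=(22,4) → add node 17 parent=5 cost=23
18. q=(29,31) nearest=6 d=14 new=(25,22) → add node 18 parent=6 cost=25
19. q=(10,10) nearest=2 d=3 new=(10,10) → add node 19 parent=2 cost=13; rewire 8→19 (16<17)
20. q=(10,5) nearest=2 d=2 new=(10,5) → add node 20 parent=2 cost=12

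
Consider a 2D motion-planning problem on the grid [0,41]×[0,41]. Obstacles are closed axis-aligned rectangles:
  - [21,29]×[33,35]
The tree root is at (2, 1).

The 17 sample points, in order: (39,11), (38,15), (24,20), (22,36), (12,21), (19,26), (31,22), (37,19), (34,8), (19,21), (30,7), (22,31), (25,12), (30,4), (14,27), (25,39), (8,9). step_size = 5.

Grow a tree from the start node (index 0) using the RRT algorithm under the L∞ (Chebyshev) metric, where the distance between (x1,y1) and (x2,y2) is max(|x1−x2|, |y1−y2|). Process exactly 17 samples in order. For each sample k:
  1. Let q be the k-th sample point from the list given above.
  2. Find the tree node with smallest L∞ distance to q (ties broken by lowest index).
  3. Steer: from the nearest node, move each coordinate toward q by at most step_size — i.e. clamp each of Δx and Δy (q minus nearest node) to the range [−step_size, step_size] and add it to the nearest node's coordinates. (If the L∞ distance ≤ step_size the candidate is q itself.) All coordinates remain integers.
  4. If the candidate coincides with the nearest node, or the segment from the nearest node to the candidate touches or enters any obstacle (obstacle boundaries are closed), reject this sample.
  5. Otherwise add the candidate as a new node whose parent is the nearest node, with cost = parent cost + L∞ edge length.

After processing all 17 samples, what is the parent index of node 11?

1. q=(39,11) nearest=0 d=37 new=(7,6) → add node 1 parent=0 cost=5
2. q=(38,15) nearest=1 d=31 new=(12,11) → add node 2 parent=1 cost=10
3. q=(24,20) nearest=2 d=12 new=(17,16) → add node 3 parent=2 cost=15
4. q=(22,36) nearest=3 d=20 new=(22,21) → add node 4 parent=3 cost=20
5. q=(12,21) nearest=3 d=5 new=(12,21) → add node 5 parent=3 cost=20
6. q=(19,26) nearest=4 d=5 new=(19,26) → add node 6 parent=4 cost=25
7. q=(31,22) nearest=4 d=9 new=(27,22) → add node 7 parent=4 cost=25
8. q=(37,19) nearest=7 d=10 new=(32,19) → add node 8 parent=7 cost=30
9. q=(34,8) nearest=8 d=11 new=(34,14) → add node 9 parent=8 cost=35
10. q=(19,21) nearest=4 d=3 new=(19,21) → add node 10 parent=4 cost=23
11. q=(30,7) nearest=9 d=7 new=(30,9) → add node 11 parent=9 cost=40
12. q=(22,31) nearest=6 d=5 new=(22,31) → add node 12 parent=6 cost=30
13. q=(25,12) nearest=11 d=5 new=(25,12) → add node 13 parent=11 cost=45
14. q=(30,4) nearest=11 d=5 new=(30,4) → add node 14 parent=11 cost=45
15. q=(14,27) nearest=6 d=5 new=(14,27) → add node 15 parent=6 cost=30
16. q=(25,39) nearest=12 d=8 new=(25,36) → blocked by [21,29]×[33,35], reject
17. q=(8,9) nearest=1 d=3 new=(8,9) → add node 16 parent=1 cost=8

Parent of node 11: 9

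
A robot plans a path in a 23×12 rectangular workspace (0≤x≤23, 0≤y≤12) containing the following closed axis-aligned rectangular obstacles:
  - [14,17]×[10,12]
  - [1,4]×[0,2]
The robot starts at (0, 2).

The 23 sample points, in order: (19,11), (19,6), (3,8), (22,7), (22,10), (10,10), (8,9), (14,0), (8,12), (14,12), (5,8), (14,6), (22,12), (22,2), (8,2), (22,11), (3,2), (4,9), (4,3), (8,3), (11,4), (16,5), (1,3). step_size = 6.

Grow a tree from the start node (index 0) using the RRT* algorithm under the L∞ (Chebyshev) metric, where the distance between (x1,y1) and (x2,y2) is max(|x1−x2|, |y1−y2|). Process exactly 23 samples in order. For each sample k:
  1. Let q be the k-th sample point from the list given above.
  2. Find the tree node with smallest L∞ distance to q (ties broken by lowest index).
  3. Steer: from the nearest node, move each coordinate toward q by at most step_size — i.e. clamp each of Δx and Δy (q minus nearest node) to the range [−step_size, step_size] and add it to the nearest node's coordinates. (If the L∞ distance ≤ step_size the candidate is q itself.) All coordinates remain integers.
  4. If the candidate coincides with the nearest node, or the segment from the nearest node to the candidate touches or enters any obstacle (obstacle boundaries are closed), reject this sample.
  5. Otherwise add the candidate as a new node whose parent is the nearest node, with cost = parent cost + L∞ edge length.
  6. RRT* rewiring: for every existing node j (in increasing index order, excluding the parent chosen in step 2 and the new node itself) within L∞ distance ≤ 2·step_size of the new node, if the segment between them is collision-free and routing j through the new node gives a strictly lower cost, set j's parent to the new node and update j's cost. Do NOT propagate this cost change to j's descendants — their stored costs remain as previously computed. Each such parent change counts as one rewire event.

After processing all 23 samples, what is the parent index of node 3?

1. q=(19,11) nearest=0 d=19 new=(6,8) → add node 1 parent=0 cost=6
2. q=(19,6) nearest=1 d=13 new=(12,6) → add node 2 parent=1 cost=12
3. q=(3,8) nearest=1 d=3 new=(3,8) → add node 3 parent=1 cost=9
4. q=(22,7) nearest=2 d=10 new=(18,7) → add node 4 parent=2 cost=18
5. q=(22,10) nearest=4 d=4 new=(22,10) → add node 5 parent=4 cost=22
6. q=(10,10) nearest=1 d=4 new=(10,10) → add node 6 parent=1 cost=10
7. q=(8,9) nearest=1 d=2 new=(8,9) → add node 7 parent=1 cost=8
8. q=(14,0) nearest=2 d=6 new=(14,0) → add node 8 parent=2 cost=18
9. q=(8,12) nearest=6 d=2 new=(8,12) → add node 9 parent=6 cost=12
10. q=(14,12) nearest=6 d=4 new=(14,12) → blocked by [14,17]×[10,12], reject
11. q=(5,8) nearest=1 d=1 new=(5,8) → add node 10 parent=1 cost=7; rewire 8→10 (16<18); rewire 9→10 (11<12)
12. q=(14,6) nearest=2 d=2 new=(14,6) → add node 11 parent=2 cost=14
13. q=(22,12) nearest=5 d=2 new=(22,12) → add node 12 parent=5 cost=24
14. q=(22,2) nearest=4 d=5 new=(22,2) → add node 13 parent=4 cost=23
15. q=(8,2) nearest=2 d=4 new=(8,2) → add node 14 parent=2 cost=16
16. q=(22,11) nearest=5 d=1 new=(22,11) → add node 15 parent=5 cost=23
17. q=(3,2) nearest=0 d=3 new=(3,2) → blocked by [1,4]×[0,2], reject
18. q=(4,9) nearest=3 d=1 new=(4,9) → add node 16 parent=3 cost=10
19. q=(4,3) nearest=0 d=4 new=(4,3) → add node 17 parent=0 cost=4; rewire 8→17 (14<16); rewire 14→17 (8<16)
20. q=(8,3) nearest=14 d=1 new=(8,3) → add node 18 parent=14 cost=9
21. q=(11,4) nearest=2 d=2 new=(11,4) → add node 19 parent=2 cost=14
22. q=(16,5) nearest=4 d=2 new=(16,5) → add node 20 parent=4 cost=20
23. q=(1,3) nearest=0 d=1 new=(1,3) → add node 21 parent=0 cost=1; rewire 3→21 (6<9); rewire 9→21 (10<11); rewire 10→21 (6<7); rewire 16→21 (7<10); rewire 18→21 (8<9); rewire 19→21 (11<14)

Parent of node 3: 21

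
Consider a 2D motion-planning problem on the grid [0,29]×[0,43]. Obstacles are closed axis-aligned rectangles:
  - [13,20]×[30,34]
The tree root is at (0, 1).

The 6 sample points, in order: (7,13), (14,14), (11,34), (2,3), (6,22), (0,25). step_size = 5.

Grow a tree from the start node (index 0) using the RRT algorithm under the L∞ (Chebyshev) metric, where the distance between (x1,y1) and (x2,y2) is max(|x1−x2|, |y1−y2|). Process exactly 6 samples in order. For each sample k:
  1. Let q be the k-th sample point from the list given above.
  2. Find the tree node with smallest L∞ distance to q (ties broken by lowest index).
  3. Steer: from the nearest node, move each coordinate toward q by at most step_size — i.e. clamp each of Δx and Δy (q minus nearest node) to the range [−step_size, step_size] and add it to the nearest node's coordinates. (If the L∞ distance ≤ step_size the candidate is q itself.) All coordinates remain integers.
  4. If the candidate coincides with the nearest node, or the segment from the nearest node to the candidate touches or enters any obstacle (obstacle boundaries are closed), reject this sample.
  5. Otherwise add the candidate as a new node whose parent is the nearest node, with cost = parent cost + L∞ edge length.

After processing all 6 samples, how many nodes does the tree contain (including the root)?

Node count: 7

1. q=(7,13) nearest=0 d=12 new=(5,6) → add node 1 parent=0 cost=5
2. q=(14,14) nearest=1 d=9 new=(10,11) → add node 2 parent=1 cost=10
3. q=(11,34) nearest=2 d=23 new=(11,16) → add node 3 parent=2 cost=15
4. q=(2,3) nearest=0 d=2 new=(2,3) → add node 4 parent=0 cost=2
5. q=(6,22) nearest=3 d=6 new=(6,21) → add node 5 parent=3 cost=20
6. q=(0,25) nearest=5 d=6 new=(1,25) → add node 6 parent=5 cost=25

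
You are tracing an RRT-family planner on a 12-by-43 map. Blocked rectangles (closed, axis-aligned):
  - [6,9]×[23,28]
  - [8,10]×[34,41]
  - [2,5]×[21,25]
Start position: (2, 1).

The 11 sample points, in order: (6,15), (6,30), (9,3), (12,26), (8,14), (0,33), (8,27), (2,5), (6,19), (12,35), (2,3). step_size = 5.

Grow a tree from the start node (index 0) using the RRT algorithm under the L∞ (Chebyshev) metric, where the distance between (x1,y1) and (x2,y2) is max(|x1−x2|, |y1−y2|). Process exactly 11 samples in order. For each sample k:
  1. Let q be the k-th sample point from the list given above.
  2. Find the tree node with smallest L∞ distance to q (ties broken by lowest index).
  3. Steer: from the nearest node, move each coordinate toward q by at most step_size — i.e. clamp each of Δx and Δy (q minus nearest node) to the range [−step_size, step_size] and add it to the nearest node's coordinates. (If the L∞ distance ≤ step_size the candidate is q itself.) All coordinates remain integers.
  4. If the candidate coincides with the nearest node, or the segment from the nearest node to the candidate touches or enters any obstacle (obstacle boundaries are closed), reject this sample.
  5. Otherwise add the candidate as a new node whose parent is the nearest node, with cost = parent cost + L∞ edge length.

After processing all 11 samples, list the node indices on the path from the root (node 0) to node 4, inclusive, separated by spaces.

1. q=(6,15) nearest=0 d=14 new=(6,6) → add node 1 parent=0 cost=5
2. q=(6,30) nearest=1 d=24 new=(6,11) → add node 2 parent=1 cost=10
3. q=(9,3) nearest=1 d=3 new=(9,3) → add node 3 parent=1 cost=8
4. q=(12,26) nearest=2 d=15 new=(11,16) → add node 4 parent=2 cost=15
5. q=(8,14) nearest=2 d=3 new=(8,14) → add node 5 parent=2 cost=13
6. q=(0,33) nearest=4 d=17 new=(6,21) → add node 6 parent=4 cost=20
7. q=(8,27) nearest=6 d=6 new=(8,26) → blocked by [6,9]×[23,28], reject
8. q=(2,5) nearest=0 d=4 new=(2,5) → add node 7 parent=0 cost=4
9. q=(6,19) nearest=6 d=2 new=(6,19) → add node 8 parent=6 cost=22
10. q=(12,35) nearest=6 d=14 new=(11,26) → blocked by [6,9]×[23,28], reject
11. q=(2,3) nearest=0 d=2 new=(2,3) → add node 9 parent=0 cost=2

Path: 0 1 2 4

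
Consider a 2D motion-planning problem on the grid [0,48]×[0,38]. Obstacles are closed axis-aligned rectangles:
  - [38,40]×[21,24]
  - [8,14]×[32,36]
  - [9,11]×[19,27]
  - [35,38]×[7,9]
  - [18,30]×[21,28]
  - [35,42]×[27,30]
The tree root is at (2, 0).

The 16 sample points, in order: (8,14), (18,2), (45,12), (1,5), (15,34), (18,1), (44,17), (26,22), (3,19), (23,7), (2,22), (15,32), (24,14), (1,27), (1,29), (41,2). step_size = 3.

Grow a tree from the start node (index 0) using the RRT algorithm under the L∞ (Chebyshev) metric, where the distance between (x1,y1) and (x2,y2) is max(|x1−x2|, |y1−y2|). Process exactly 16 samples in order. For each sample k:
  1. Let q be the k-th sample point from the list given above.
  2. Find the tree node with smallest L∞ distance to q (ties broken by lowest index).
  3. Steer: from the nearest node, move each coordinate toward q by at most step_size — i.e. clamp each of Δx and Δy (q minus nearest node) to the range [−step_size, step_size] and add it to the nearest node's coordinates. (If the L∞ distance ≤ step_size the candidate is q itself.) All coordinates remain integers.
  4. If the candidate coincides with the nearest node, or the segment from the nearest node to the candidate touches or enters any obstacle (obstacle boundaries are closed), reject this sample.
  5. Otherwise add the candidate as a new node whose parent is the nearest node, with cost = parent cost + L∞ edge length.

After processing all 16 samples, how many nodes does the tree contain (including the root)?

Node count: 17

1. q=(8,14) nearest=0 d=14 new=(5,3) → add node 1 parent=0 cost=3
2. q=(18,2) nearest=1 d=13 new=(8,2) → add node 2 parent=1 cost=6
3. q=(45,12) nearest=2 d=37 new=(11,5) → add node 3 parent=2 cost=9
4. q=(1,5) nearest=1 d=4 new=(2,5) → add node 4 parent=1 cost=6
5. q=(15,34) nearest=3 d=29 new=(14,8) → add node 5 parent=3 cost=12
6. q=(18,1) nearest=3 d=7 new=(14,2) → add node 6 parent=3 cost=12
7. q=(44,17) nearest=5 d=30 new=(17,11) → add node 7 parent=5 cost=15
8. q=(26,22) nearest=7 d=11 new=(20,14) → add node 8 parent=7 cost=18
9. q=(3,19) nearest=5 d=11 new=(11,11) → add node 9 parent=5 cost=15
10. q=(23,7) nearest=7 d=6 new=(20,8) → add node 10 parent=7 cost=18
11. q=(2,22) nearest=9 d=11 new=(8,14) → add node 11 parent=9 cost=18
12. q=(15,32) nearest=8 d=18 new=(17,17) → add node 12 parent=8 cost=21
13. q=(24,14) nearest=8 d=4 new=(23,14) → add node 13 parent=8 cost=21
14. q=(1,27) nearest=11 d=13 new=(5,17) → add node 14 parent=11 cost=21
15. q=(1,29) nearest=14 d=12 new=(2,20) → add node 15 parent=14 cost=24
16. q=(41,2) nearest=13 d=18 new=(26,11) → add node 16 parent=13 cost=24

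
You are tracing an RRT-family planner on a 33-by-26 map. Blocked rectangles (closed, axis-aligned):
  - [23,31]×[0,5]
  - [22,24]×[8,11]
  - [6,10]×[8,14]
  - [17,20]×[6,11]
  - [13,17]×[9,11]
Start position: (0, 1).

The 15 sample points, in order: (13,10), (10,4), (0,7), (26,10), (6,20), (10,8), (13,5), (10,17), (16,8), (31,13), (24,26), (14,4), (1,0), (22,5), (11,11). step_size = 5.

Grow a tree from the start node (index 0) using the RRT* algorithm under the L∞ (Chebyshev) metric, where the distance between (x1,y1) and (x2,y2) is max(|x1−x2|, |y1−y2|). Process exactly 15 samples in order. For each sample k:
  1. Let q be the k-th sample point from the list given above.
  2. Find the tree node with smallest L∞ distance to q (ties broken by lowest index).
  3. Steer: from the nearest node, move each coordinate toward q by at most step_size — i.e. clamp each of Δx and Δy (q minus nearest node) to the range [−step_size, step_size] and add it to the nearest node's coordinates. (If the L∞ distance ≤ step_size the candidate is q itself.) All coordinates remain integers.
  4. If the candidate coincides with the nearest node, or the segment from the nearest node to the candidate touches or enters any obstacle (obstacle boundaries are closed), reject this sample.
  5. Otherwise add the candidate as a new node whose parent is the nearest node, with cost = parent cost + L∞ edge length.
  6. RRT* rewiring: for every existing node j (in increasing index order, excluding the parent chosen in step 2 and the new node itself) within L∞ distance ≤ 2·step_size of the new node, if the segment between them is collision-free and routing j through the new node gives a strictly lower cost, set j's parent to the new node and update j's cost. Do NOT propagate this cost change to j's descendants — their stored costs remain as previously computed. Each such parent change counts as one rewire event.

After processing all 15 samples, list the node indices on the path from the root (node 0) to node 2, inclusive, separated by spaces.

1. q=(13,10) nearest=0 d=13 new=(5,6) → add node 1 parent=0 cost=5
2. q=(10,4) nearest=1 d=5 new=(10,4) → add node 2 parent=1 cost=10
3. q=(0,7) nearest=1 d=5 new=(0,7) → add node 3 parent=1 cost=10
4. q=(26,10) nearest=2 d=16 new=(15,9) → blocked by [13,17]×[9,11], reject
5. q=(6,20) nearest=3 d=13 new=(5,12) → add node 4 parent=3 cost=15
6. q=(10,8) nearest=2 d=4 new=(10,8) → blocked by [6,10]×[8,14], reject
7. q=(13,5) nearest=2 d=3 new=(13,5) → add node 5 parent=2 cost=13
8. q=(10,17) nearest=4 d=5 new=(10,17) → blocked by [6,10]×[8,14], reject
9. q=(16,8) nearest=5 d=3 new=(16,8) → add node 6 parent=5 cost=16
10. q=(31,13) nearest=6 d=15 new=(21,13) → blocked by [17,20]×[6,11], reject
11. q=(24,26) nearest=6 d=18 new=(21,13) → blocked by [17,20]×[6,11], reject
12. q=(14,4) nearest=5 d=1 new=(14,4) → add node 7 parent=5 cost=14
13. q=(1,0) nearest=0 d=1 new=(1,0) → add node 8 parent=0 cost=1; rewire 3→8 (8<10)
14. q=(22,5) nearest=6 d=6 new=(21,5) → blocked by [17,20]×[6,11], reject
15. q=(11,11) nearest=6 d=5 new=(11,11) → blocked by [13,17]×[9,11], reject

Path: 0 1 2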